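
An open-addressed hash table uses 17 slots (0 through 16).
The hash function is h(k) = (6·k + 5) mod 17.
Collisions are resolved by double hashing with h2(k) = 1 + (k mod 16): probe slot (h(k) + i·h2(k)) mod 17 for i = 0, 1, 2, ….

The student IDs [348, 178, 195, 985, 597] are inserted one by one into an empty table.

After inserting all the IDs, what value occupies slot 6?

Insert 348: h=2, slot 2 empty => index 2.
Insert 178: h=2, h2=3, slot 2 occupied => index 5.
Insert 195: h=2, h2=4, slot 2 occupied => index 6.
Insert 985: h=16, slot 16 empty => index 16.
Insert 597: h=0, slot 0 empty => index 0.
Table: [597, _, 348, _, _, 178, 195, _, _, _, _, _, _, _, _, _, 985]

195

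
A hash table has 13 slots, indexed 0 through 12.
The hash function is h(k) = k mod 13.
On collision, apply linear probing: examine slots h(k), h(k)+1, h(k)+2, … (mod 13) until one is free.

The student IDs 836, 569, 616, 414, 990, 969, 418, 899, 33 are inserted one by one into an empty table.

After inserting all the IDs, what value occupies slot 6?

836 hashes to 4; slot 4 is free -> place at 4.
569 hashes to 10; slot 10 is free -> place at 10.
616 hashes to 5; slot 5 is free -> place at 5.
414 hashes to 11; slot 11 is free -> place at 11.
990 hashes to 2; slot 2 is free -> place at 2.
969 hashes to 7; slot 7 is free -> place at 7.
418 hashes to 2; 2 taken -> place at 3.
899 hashes to 2; 2,3,4,5 taken -> place at 6.
33 hashes to 7; 7 taken -> place at 8.
Table: [-, -, 990, 418, 836, 616, 899, 969, 33, -, 569, 414, -]

899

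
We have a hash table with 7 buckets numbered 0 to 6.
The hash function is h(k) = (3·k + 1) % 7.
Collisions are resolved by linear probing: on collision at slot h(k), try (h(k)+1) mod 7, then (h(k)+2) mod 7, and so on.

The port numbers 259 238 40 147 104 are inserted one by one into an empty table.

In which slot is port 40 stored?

3

259 hashes to 1; slot 1 is free → place at 1.
238 hashes to 1; 1 taken → place at 2.
40 hashes to 2; 2 taken → place at 3.
147 hashes to 1; 1,2,3 taken → place at 4.
104 hashes to 5; slot 5 is free → place at 5.
Table: [., 259, 238, 40, 147, 104, .]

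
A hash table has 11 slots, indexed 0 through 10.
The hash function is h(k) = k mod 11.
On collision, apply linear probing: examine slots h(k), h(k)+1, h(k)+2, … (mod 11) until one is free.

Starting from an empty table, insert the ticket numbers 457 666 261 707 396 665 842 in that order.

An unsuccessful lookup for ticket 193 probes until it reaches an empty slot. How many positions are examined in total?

Insert 457: h=6, slot 6 empty -> index 6.
Insert 666: h=6, slot 6 occupied -> index 7.
Insert 261: h=8, slot 8 empty -> index 8.
Insert 707: h=3, slot 3 empty -> index 3.
Insert 396: h=0, slot 0 empty -> index 0.
Insert 665: h=5, slot 5 empty -> index 5.
Insert 842: h=6, slots 6,7,8 occupied -> index 9.
Table: [396, ., ., 707, ., 665, 457, 666, 261, 842, .]
Lookup 193: h=6, probe 6,7,8,9,10 → slot 10 empty, not found.

5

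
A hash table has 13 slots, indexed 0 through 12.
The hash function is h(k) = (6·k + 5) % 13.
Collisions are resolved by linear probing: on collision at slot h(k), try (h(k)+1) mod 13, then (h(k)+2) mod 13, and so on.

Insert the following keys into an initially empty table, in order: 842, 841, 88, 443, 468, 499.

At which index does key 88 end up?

1

842 hashes to 0; slot 0 is free => place at 0.
841 hashes to 7; slot 7 is free => place at 7.
88 hashes to 0; 0 taken => place at 1.
443 hashes to 11; slot 11 is free => place at 11.
468 hashes to 5; slot 5 is free => place at 5.
499 hashes to 9; slot 9 is free => place at 9.
Table: [842, 88, —, —, —, 468, —, 841, —, 499, —, 443, —]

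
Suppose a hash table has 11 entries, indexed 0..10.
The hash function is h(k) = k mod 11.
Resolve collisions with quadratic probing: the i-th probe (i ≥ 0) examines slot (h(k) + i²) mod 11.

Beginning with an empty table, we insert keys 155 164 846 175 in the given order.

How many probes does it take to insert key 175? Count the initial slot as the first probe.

155: h=1 → slot 1
164: h=10 → slot 10
846: h=10, probe 10,0 → slot 0
175: h=10, probe 10,0,3 → slot 3
Table: [846, 155, —, 175, —, —, —, —, —, —, 164]

3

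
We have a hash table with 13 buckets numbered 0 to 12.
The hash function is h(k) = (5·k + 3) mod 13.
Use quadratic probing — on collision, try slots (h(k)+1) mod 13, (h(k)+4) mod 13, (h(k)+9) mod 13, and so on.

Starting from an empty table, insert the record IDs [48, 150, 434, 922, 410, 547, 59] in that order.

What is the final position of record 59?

48 hashes to 9; slot 9 is free => place at 9.
150 hashes to 12; slot 12 is free => place at 12.
434 hashes to 2; slot 2 is free => place at 2.
922 hashes to 11; slot 11 is free => place at 11.
410 hashes to 12; 12 taken => place at 0.
547 hashes to 8; slot 8 is free => place at 8.
59 hashes to 12; 12,0 taken => place at 3.
Table: [410, ∅, 434, 59, ∅, ∅, ∅, ∅, 547, 48, ∅, 922, 150]

3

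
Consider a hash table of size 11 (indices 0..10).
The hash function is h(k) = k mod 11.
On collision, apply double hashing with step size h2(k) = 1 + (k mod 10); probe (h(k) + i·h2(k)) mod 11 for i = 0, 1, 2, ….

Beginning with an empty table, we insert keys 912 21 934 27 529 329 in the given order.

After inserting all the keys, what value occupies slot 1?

912 hashes to 10; slot 10 is free -> place at 10.
21 hashes to 10, h2=2; 10 taken -> place at 1.
934 hashes to 10, h2=5; 10 taken -> place at 4.
27 hashes to 5; slot 5 is free -> place at 5.
529 hashes to 1, h2=10; 1 taken -> place at 0.
329 hashes to 10, h2=10; 10 taken -> place at 9.
Table: [529, 21, _, _, 934, 27, _, _, _, 329, 912]

21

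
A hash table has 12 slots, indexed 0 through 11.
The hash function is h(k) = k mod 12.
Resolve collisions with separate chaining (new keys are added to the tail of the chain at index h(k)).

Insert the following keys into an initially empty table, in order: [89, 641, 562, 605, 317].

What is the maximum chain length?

Insert 89: h=5, bucket 5 empty -> new chain.
Insert 641: h=5, bucket 5 nonempty -> append to chain.
Insert 562: h=10, bucket 10 empty -> new chain.
Insert 605: h=5, bucket 5 nonempty -> append to chain.
Insert 317: h=5, bucket 5 nonempty -> append to chain.
Final buckets:
0: _
1: _
2: _
3: _
4: _
5: 89 -> 641 -> 605 -> 317
6: _
7: _
8: _
9: _
10: 562
11: _

4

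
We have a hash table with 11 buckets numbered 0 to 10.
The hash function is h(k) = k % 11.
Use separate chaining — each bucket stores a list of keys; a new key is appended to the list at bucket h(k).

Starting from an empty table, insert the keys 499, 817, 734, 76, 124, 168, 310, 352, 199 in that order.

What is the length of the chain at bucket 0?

Insert 499: h=4, bucket 4 empty -> new chain.
Insert 817: h=3, bucket 3 empty -> new chain.
Insert 734: h=8, bucket 8 empty -> new chain.
Insert 76: h=10, bucket 10 empty -> new chain.
Insert 124: h=3, bucket 3 nonempty -> append to chain.
Insert 168: h=3, bucket 3 nonempty -> append to chain.
Insert 310: h=2, bucket 2 empty -> new chain.
Insert 352: h=0, bucket 0 empty -> new chain.
Insert 199: h=1, bucket 1 empty -> new chain.
Final buckets:
0: 352
1: 199
2: 310
3: 817 -> 124 -> 168
4: 499
5: ∅
6: ∅
7: ∅
8: 734
9: ∅
10: 76

1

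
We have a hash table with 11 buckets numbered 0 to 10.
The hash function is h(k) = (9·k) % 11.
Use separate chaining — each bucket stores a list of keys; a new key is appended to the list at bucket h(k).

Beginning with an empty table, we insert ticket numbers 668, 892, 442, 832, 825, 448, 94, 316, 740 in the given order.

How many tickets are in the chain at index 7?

1

Insert 668: h=6, bucket 6 empty → new chain.
Insert 892: h=9, bucket 9 empty → new chain.
Insert 442: h=7, bucket 7 empty → new chain.
Insert 832: h=8, bucket 8 empty → new chain.
Insert 825: h=0, bucket 0 empty → new chain.
Insert 448: h=6, bucket 6 nonempty → append to chain.
Insert 94: h=10, bucket 10 empty → new chain.
Insert 316: h=6, bucket 6 nonempty → append to chain.
Insert 740: h=5, bucket 5 empty → new chain.
Final buckets:
0: 825
1: ∅
2: ∅
3: ∅
4: ∅
5: 740
6: 668 -> 448 -> 316
7: 442
8: 832
9: 892
10: 94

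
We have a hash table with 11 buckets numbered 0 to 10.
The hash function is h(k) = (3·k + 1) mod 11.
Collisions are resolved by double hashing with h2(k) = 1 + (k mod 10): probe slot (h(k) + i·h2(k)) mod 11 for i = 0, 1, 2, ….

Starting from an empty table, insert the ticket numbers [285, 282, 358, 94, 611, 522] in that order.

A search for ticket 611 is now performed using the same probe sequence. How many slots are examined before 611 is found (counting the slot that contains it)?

2

Insert 285: h=9, slot 9 empty -> index 9.
Insert 282: h=0, slot 0 empty -> index 0.
Insert 358: h=8, slot 8 empty -> index 8.
Insert 94: h=8, h2=5, slot 8 occupied -> index 2.
Insert 611: h=8, h2=2, slot 8 occupied -> index 10.
Insert 522: h=5, slot 5 empty -> index 5.
Table: [282, -, 94, -, -, 522, -, -, 358, 285, 611]
Lookup 611: h=8, h2=2, probe 8,10 → found at 10.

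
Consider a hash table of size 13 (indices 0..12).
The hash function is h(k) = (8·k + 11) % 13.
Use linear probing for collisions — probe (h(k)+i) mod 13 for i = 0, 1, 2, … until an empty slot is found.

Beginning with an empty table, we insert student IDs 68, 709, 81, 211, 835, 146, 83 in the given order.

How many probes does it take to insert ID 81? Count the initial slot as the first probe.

Insert 68: h=9, slot 9 empty => index 9.
Insert 709: h=2, slot 2 empty => index 2.
Insert 81: h=9, slot 9 occupied => index 10.
Insert 211: h=9, slots 9,10 occupied => index 11.
Insert 835: h=9, slots 9,10,11 occupied => index 12.
Insert 146: h=9, slots 9,10,11,12 occupied => index 0.
Insert 83: h=12, slots 12,0 occupied => index 1.
Table: [146, 83, 709, ∅, ∅, ∅, ∅, ∅, ∅, 68, 81, 211, 835]

2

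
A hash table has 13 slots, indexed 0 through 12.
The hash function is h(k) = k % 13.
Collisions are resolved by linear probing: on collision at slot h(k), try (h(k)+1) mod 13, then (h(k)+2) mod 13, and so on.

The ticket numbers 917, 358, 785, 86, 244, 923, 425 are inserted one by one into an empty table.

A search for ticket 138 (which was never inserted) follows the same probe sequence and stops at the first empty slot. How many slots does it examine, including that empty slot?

917: h=7 => slot 7
358: h=7, probe 7,8 => slot 8
785: h=5 => slot 5
86: h=8, probe 8,9 => slot 9
244: h=10 => slot 10
923: h=0 => slot 0
425: h=9, probe 9,10,11 => slot 11
Table: [923, ∅, ∅, ∅, ∅, 785, ∅, 917, 358, 86, 244, 425, ∅]
Lookup 138: h=8, probe 8,9,10,11,12 → slot 12 empty, not found.

5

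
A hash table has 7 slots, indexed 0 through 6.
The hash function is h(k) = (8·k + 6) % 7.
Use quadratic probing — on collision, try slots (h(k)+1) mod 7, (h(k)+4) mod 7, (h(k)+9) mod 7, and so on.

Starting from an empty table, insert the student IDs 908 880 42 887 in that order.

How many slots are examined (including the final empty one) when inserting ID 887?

3

908: h=4 → slot 4
880: h=4, probe 4,5 → slot 5
42: h=6 → slot 6
887: h=4, probe 4,5,1 → slot 1
Table: [-, 887, -, -, 908, 880, 42]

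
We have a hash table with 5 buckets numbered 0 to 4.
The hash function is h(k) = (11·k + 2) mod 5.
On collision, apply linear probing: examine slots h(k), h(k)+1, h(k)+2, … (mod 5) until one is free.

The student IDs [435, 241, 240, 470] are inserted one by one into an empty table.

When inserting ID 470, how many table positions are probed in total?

435 hashes to 2; slot 2 is free → place at 2.
241 hashes to 3; slot 3 is free → place at 3.
240 hashes to 2; 2,3 taken → place at 4.
470 hashes to 2; 2,3,4 taken → place at 0.
Table: [470, ., 435, 241, 240]

4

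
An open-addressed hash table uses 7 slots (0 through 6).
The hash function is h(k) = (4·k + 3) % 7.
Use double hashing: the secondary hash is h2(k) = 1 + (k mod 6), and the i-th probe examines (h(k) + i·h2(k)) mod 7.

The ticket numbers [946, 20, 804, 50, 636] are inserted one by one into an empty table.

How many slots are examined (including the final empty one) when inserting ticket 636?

946 hashes to 0; slot 0 is free => place at 0.
20 hashes to 6; slot 6 is free => place at 6.
804 hashes to 6, h2=1; 6,0 taken => place at 1.
50 hashes to 0, h2=3; 0 taken => place at 3.
636 hashes to 6, h2=1; 6,0,1 taken => place at 2.
Table: [946, 804, 636, 50, -, -, 20]

4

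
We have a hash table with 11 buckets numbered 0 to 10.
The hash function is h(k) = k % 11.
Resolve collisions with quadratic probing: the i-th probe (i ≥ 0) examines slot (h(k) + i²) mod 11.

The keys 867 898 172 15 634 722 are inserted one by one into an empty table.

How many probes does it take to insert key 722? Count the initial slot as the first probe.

4

867 hashes to 9; slot 9 is free => place at 9.
898 hashes to 7; slot 7 is free => place at 7.
172 hashes to 7; 7 taken => place at 8.
15 hashes to 4; slot 4 is free => place at 4.
634 hashes to 7; 7,8 taken => place at 0.
722 hashes to 7; 7,8,0 taken => place at 5.
Table: [634, ., ., ., 15, 722, ., 898, 172, 867, .]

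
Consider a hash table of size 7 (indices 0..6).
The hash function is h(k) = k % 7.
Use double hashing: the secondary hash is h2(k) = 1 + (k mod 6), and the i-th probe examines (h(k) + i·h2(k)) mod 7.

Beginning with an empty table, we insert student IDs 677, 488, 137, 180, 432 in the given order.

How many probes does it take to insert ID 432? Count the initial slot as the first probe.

677 hashes to 5; slot 5 is free → place at 5.
488 hashes to 5, h2=3; 5 taken → place at 1.
137 hashes to 4; slot 4 is free → place at 4.
180 hashes to 5, h2=1; 5 taken → place at 6.
432 hashes to 5, h2=1; 5,6 taken → place at 0.
Table: [432, 488, -, -, 137, 677, 180]

3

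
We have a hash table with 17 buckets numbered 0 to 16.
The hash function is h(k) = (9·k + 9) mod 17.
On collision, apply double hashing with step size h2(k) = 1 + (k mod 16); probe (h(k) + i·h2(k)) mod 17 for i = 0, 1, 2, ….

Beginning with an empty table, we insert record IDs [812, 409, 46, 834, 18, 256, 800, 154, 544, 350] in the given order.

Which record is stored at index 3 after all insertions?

800

812 hashes to 7; slot 7 is free -> place at 7.
409 hashes to 1; slot 1 is free -> place at 1.
46 hashes to 15; slot 15 is free -> place at 15.
834 hashes to 1, h2=3; 1 taken -> place at 4.
18 hashes to 1, h2=3; 1,4,7 taken -> place at 10.
256 hashes to 1, h2=1; 1 taken -> place at 2.
800 hashes to 1, h2=1; 1,2 taken -> place at 3.
154 hashes to 1, h2=11; 1 taken -> place at 12.
544 hashes to 9; slot 9 is free -> place at 9.
350 hashes to 14; slot 14 is free -> place at 14.
Table: [_, 409, 256, 800, 834, _, _, 812, _, 544, 18, _, 154, _, 350, 46, _]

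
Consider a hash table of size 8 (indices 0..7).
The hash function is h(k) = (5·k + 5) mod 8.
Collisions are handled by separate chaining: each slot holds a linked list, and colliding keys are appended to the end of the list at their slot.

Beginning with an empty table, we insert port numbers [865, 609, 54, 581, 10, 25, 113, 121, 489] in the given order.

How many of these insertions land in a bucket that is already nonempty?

5

865 -> bucket 2
609 -> bucket 2 (collision)
54 -> bucket 3
581 -> bucket 6
10 -> bucket 7
25 -> bucket 2 (collision)
113 -> bucket 2 (collision)
121 -> bucket 2 (collision)
489 -> bucket 2 (collision)
Final buckets:
0: ∅
1: ∅
2: 865 -> 609 -> 25 -> 113 -> 121 -> 489
3: 54
4: ∅
5: ∅
6: 581
7: 10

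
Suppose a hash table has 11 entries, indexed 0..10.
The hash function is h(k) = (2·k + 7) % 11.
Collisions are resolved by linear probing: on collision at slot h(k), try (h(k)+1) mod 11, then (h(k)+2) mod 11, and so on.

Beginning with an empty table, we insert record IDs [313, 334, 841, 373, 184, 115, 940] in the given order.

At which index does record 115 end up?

Insert 313: h=6, slot 6 empty -> index 6.
Insert 334: h=4, slot 4 empty -> index 4.
Insert 841: h=6, slot 6 occupied -> index 7.
Insert 373: h=5, slot 5 empty -> index 5.
Insert 184: h=1, slot 1 empty -> index 1.
Insert 115: h=6, slots 6,7 occupied -> index 8.
Insert 940: h=6, slots 6,7,8 occupied -> index 9.
Table: [—, 184, —, —, 334, 373, 313, 841, 115, 940, —]

8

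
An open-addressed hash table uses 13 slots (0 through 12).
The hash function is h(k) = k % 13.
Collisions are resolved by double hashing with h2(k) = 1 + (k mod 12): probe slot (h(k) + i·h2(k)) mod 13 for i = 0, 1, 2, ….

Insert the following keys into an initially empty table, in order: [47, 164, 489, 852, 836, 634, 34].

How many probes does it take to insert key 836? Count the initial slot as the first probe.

Insert 47: h=8, slot 8 empty -> index 8.
Insert 164: h=8, h2=9, slot 8 occupied -> index 4.
Insert 489: h=8, h2=10, slot 8 occupied -> index 5.
Insert 852: h=7, slot 7 empty -> index 7.
Insert 836: h=4, h2=9, slot 4 occupied -> index 0.
Insert 634: h=10, slot 10 empty -> index 10.
Insert 34: h=8, h2=11, slot 8 occupied -> index 6.
Table: [836, ., ., ., 164, 489, 34, 852, 47, ., 634, ., .]

2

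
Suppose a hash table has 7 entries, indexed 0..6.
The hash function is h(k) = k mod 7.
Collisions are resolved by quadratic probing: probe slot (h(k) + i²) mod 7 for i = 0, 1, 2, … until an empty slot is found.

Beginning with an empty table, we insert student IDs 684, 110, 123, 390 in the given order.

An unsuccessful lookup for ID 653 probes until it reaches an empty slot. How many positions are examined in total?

2

684: h=5 -> slot 5
110: h=5, probe 5,6 -> slot 6
123: h=4 -> slot 4
390: h=5, probe 5,6,2 -> slot 2
Table: [_, _, 390, _, 123, 684, 110]
Lookup 653: h=2, probe 2,3 → slot 3 empty, not found.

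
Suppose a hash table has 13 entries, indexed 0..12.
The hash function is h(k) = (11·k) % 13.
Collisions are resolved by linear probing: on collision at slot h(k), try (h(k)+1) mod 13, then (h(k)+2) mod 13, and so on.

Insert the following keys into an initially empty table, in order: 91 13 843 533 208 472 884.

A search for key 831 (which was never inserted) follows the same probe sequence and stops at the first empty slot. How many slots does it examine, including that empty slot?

91 hashes to 0; slot 0 is free => place at 0.
13 hashes to 0; 0 taken => place at 1.
843 hashes to 4; slot 4 is free => place at 4.
533 hashes to 0; 0,1 taken => place at 2.
208 hashes to 0; 0,1,2 taken => place at 3.
472 hashes to 5; slot 5 is free => place at 5.
884 hashes to 0; 0,1,2,3,4,5 taken => place at 6.
Table: [91, 13, 533, 208, 843, 472, 884, _, _, _, _, _, _]
Lookup 831: h=2, probe 2,3,4,5,6,7 → slot 7 empty, not found.

6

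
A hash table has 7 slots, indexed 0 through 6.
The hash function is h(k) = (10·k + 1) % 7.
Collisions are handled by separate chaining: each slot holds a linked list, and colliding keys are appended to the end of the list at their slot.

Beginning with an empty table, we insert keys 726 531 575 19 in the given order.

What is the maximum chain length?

2

726 -> bucket 2
531 -> bucket 5
575 -> bucket 4
19 -> bucket 2 (collision)
Final buckets:
0: —
1: —
2: 726 -> 19
3: —
4: 575
5: 531
6: —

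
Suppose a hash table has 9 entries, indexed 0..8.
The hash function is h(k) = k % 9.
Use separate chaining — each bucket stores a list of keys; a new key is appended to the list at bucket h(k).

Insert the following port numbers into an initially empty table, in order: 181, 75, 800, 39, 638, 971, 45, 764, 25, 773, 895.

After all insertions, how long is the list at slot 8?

5

Insert 181: h=1, bucket 1 empty -> new chain.
Insert 75: h=3, bucket 3 empty -> new chain.
Insert 800: h=8, bucket 8 empty -> new chain.
Insert 39: h=3, bucket 3 nonempty -> append to chain.
Insert 638: h=8, bucket 8 nonempty -> append to chain.
Insert 971: h=8, bucket 8 nonempty -> append to chain.
Insert 45: h=0, bucket 0 empty -> new chain.
Insert 764: h=8, bucket 8 nonempty -> append to chain.
Insert 25: h=7, bucket 7 empty -> new chain.
Insert 773: h=8, bucket 8 nonempty -> append to chain.
Insert 895: h=4, bucket 4 empty -> new chain.
Final buckets:
0: 45
1: 181
2: -
3: 75 -> 39
4: 895
5: -
6: -
7: 25
8: 800 -> 638 -> 971 -> 764 -> 773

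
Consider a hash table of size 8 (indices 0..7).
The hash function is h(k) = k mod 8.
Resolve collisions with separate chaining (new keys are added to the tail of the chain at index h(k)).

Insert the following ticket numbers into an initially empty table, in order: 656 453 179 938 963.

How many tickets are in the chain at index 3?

Insert 656: h=0, bucket 0 empty → new chain.
Insert 453: h=5, bucket 5 empty → new chain.
Insert 179: h=3, bucket 3 empty → new chain.
Insert 938: h=2, bucket 2 empty → new chain.
Insert 963: h=3, bucket 3 nonempty → append to chain.
Final buckets:
0: 656
1: —
2: 938
3: 179 -> 963
4: —
5: 453
6: —
7: —

2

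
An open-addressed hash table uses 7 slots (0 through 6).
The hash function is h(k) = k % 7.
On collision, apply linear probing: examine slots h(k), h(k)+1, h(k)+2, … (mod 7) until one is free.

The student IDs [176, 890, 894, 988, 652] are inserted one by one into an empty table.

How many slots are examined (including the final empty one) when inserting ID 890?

176 hashes to 1; slot 1 is free → place at 1.
890 hashes to 1; 1 taken → place at 2.
894 hashes to 5; slot 5 is free → place at 5.
988 hashes to 1; 1,2 taken → place at 3.
652 hashes to 1; 1,2,3 taken → place at 4.
Table: [., 176, 890, 988, 652, 894, .]

2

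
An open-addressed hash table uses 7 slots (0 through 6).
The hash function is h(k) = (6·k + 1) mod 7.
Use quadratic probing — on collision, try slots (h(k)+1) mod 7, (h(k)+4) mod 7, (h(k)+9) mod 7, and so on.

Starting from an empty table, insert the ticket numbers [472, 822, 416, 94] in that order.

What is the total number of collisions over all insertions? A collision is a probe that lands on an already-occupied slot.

6

472: h=5 -> slot 5
822: h=5, probe 5,6 -> slot 6
416: h=5, probe 5,6,2 -> slot 2
94: h=5, probe 5,6,2,0 -> slot 0
Table: [94, _, 416, _, _, 472, 822]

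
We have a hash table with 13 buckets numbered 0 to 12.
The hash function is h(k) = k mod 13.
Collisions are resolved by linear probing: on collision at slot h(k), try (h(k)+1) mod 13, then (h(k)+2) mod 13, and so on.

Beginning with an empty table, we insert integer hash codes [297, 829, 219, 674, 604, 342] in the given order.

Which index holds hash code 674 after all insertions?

297: h=11 => slot 11
829: h=10 => slot 10
219: h=11, probe 11,12 => slot 12
674: h=11, probe 11,12,0 => slot 0
604: h=6 => slot 6
342: h=4 => slot 4
Table: [674, ∅, ∅, ∅, 342, ∅, 604, ∅, ∅, ∅, 829, 297, 219]

0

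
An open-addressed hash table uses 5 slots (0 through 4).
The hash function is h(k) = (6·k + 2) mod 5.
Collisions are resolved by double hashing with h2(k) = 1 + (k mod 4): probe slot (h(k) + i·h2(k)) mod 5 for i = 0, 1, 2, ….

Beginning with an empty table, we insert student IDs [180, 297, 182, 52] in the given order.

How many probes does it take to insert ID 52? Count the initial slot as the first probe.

180: h=2 → slot 2
297: h=4 → slot 4
182: h=4, h2=3, probe 4,2,0 → slot 0
52: h=4, h2=1, probe 4,0,1 → slot 1
Table: [182, 52, 180, _, 297]

3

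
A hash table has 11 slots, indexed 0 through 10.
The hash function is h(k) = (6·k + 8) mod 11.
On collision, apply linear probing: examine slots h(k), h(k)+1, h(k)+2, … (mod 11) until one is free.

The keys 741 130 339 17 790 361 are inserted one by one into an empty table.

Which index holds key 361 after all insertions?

1

Insert 741: h=10, slot 10 empty => index 10.
Insert 130: h=7, slot 7 empty => index 7.
Insert 339: h=7, slot 7 occupied => index 8.
Insert 17: h=0, slot 0 empty => index 0.
Insert 790: h=7, slots 7,8 occupied => index 9.
Insert 361: h=7, slots 7,8,9,10,0 occupied => index 1.
Table: [17, 361, ., ., ., ., ., 130, 339, 790, 741]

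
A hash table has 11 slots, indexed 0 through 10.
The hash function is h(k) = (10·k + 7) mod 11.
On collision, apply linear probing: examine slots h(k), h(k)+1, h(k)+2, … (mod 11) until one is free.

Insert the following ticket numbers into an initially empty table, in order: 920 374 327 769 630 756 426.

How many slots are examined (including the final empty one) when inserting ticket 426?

920 hashes to 0; slot 0 is free → place at 0.
374 hashes to 7; slot 7 is free → place at 7.
327 hashes to 10; slot 10 is free → place at 10.
769 hashes to 8; slot 8 is free → place at 8.
630 hashes to 4; slot 4 is free → place at 4.
756 hashes to 10; 10,0 taken → place at 1.
426 hashes to 10; 10,0,1 taken → place at 2.
Table: [920, 756, 426, ∅, 630, ∅, ∅, 374, 769, ∅, 327]

4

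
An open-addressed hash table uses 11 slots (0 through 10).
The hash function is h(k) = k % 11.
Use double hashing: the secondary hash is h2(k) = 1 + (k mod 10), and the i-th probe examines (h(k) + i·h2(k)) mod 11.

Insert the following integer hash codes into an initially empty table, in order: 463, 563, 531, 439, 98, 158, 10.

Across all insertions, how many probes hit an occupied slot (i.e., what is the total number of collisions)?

2

463 hashes to 1; slot 1 is free => place at 1.
563 hashes to 2; slot 2 is free => place at 2.
531 hashes to 3; slot 3 is free => place at 3.
439 hashes to 10; slot 10 is free => place at 10.
98 hashes to 10, h2=9; 10 taken => place at 8.
158 hashes to 4; slot 4 is free => place at 4.
10 hashes to 10, h2=1; 10 taken => place at 0.
Table: [10, 463, 563, 531, 158, _, _, _, 98, _, 439]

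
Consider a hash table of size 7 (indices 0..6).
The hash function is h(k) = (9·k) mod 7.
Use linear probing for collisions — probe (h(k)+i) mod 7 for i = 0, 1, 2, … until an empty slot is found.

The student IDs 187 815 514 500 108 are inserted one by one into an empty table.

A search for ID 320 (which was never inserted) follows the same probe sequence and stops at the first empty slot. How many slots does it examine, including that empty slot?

2

187 hashes to 3; slot 3 is free → place at 3.
815 hashes to 6; slot 6 is free → place at 6.
514 hashes to 6; 6 taken → place at 0.
500 hashes to 6; 6,0 taken → place at 1.
108 hashes to 6; 6,0,1 taken → place at 2.
Table: [514, 500, 108, 187, —, —, 815]
Lookup 320: h=3, probe 3,4 → slot 4 empty, not found.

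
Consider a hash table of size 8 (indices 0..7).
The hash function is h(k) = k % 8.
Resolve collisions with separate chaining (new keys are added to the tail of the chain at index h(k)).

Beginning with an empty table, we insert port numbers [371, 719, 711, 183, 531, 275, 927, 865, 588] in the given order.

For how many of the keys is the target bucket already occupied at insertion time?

371 -> bucket 3
719 -> bucket 7
711 -> bucket 7 (collision)
183 -> bucket 7 (collision)
531 -> bucket 3 (collision)
275 -> bucket 3 (collision)
927 -> bucket 7 (collision)
865 -> bucket 1
588 -> bucket 4
Final buckets:
0: .
1: 865
2: .
3: 371 -> 531 -> 275
4: 588
5: .
6: .
7: 719 -> 711 -> 183 -> 927

5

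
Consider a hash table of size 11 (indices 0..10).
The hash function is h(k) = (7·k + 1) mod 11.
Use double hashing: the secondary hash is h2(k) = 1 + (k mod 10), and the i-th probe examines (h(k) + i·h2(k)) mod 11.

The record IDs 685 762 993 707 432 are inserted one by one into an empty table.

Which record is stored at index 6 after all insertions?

432

685 hashes to 0; slot 0 is free -> place at 0.
762 hashes to 0, h2=3; 0 taken -> place at 3.
993 hashes to 0, h2=4; 0 taken -> place at 4.
707 hashes to 0, h2=8; 0 taken -> place at 8.
432 hashes to 0, h2=3; 0,3 taken -> place at 6.
Table: [685, —, —, 762, 993, —, 432, —, 707, —, —]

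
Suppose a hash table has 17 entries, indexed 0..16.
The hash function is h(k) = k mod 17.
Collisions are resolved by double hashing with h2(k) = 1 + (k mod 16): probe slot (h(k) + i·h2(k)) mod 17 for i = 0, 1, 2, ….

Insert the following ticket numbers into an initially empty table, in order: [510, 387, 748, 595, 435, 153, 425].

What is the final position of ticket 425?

510: h=0 → slot 0
387: h=13 → slot 13
748: h=0, h2=13, probe 0,13,9 → slot 9
595: h=0, h2=4, probe 0,4 → slot 4
435: h=10 → slot 10
153: h=0, h2=10, probe 0,10,3 → slot 3
425: h=0, h2=10, probe 0,10,3,13,6 → slot 6
Table: [510, -, -, 153, 595, -, 425, -, -, 748, 435, -, -, 387, -, -, -]

6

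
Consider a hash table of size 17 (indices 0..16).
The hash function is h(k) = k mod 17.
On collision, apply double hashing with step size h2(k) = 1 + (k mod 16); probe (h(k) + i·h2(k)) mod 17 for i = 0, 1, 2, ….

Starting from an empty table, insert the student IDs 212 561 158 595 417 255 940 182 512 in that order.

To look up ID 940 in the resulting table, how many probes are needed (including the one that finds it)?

2

212: h=8 → slot 8
561: h=0 → slot 0
158: h=5 → slot 5
595: h=0, h2=4, probe 0,4 → slot 4
417: h=9 → slot 9
255: h=0, h2=16, probe 0,16 → slot 16
940: h=5, h2=13, probe 5,1 → slot 1
182: h=12 → slot 12
512: h=2 → slot 2
Table: [561, 940, 512, -, 595, 158, -, -, 212, 417, -, -, 182, -, -, -, 255]
Lookup 940: h=5, h2=13, probe 5,1 → found at 1.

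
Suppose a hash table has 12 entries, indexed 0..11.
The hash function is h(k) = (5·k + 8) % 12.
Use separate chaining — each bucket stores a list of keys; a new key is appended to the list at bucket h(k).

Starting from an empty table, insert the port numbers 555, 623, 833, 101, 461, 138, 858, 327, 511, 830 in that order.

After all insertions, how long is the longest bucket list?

3

Insert 555: h=11, bucket 11 empty -> new chain.
Insert 623: h=3, bucket 3 empty -> new chain.
Insert 833: h=9, bucket 9 empty -> new chain.
Insert 101: h=9, bucket 9 nonempty -> append to chain.
Insert 461: h=9, bucket 9 nonempty -> append to chain.
Insert 138: h=2, bucket 2 empty -> new chain.
Insert 858: h=2, bucket 2 nonempty -> append to chain.
Insert 327: h=11, bucket 11 nonempty -> append to chain.
Insert 511: h=7, bucket 7 empty -> new chain.
Insert 830: h=6, bucket 6 empty -> new chain.
Final buckets:
0: .
1: .
2: 138 -> 858
3: 623
4: .
5: .
6: 830
7: 511
8: .
9: 833 -> 101 -> 461
10: .
11: 555 -> 327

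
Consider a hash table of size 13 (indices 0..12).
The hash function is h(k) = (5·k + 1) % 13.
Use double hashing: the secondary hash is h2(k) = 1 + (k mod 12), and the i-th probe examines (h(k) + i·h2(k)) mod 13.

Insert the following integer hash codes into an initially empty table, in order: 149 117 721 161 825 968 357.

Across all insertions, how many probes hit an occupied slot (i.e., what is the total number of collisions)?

Insert 149: h=5, slot 5 empty => index 5.
Insert 117: h=1, slot 1 empty => index 1.
Insert 721: h=5, h2=2, slot 5 occupied => index 7.
Insert 161: h=0, slot 0 empty => index 0.
Insert 825: h=5, h2=10, slot 5 occupied => index 2.
Insert 968: h=5, h2=9, slots 5,1 occupied => index 10.
Insert 357: h=5, h2=10, slots 5,2 occupied => index 12.
Table: [161, 117, 825, ., ., 149, ., 721, ., ., 968, ., 357]

6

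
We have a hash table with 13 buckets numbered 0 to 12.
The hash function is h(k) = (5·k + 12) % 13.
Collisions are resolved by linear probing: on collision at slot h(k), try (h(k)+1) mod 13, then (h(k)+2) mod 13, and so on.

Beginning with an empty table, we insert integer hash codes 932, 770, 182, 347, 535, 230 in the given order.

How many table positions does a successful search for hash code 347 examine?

2

932 hashes to 5; slot 5 is free -> place at 5.
770 hashes to 1; slot 1 is free -> place at 1.
182 hashes to 12; slot 12 is free -> place at 12.
347 hashes to 5; 5 taken -> place at 6.
535 hashes to 9; slot 9 is free -> place at 9.
230 hashes to 5; 5,6 taken -> place at 7.
Table: [—, 770, —, —, —, 932, 347, 230, —, 535, —, —, 182]
Lookup 347: h=5, probe 5,6 → found at 6.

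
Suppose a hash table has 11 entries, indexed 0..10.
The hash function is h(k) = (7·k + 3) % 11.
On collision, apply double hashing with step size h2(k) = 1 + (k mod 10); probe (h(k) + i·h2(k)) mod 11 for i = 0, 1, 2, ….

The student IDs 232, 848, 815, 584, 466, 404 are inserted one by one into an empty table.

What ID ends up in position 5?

Insert 232: h=10, slot 10 empty → index 10.
Insert 848: h=10, h2=9, slot 10 occupied → index 8.
Insert 815: h=10, h2=6, slot 10 occupied → index 5.
Insert 584: h=10, h2=5, slot 10 occupied → index 4.
Insert 466: h=9, slot 9 empty → index 9.
Insert 404: h=4, h2=5, slots 4,9 occupied → index 3.
Table: [-, -, -, 404, 584, 815, -, -, 848, 466, 232]

815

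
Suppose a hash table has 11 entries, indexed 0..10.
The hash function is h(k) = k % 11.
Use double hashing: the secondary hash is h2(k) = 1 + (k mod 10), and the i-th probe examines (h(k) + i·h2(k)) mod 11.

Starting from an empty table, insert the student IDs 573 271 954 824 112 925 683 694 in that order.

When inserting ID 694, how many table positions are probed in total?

573: h=1 → slot 1
271: h=7 → slot 7
954: h=8 → slot 8
824: h=10 → slot 10
112: h=2 → slot 2
925: h=1, h2=6, probe 1,7,2,8,3 → slot 3
683: h=1, h2=4, probe 1,5 → slot 5
694: h=1, h2=5, probe 1,6 → slot 6
Table: [., 573, 112, 925, ., 683, 694, 271, 954, ., 824]

2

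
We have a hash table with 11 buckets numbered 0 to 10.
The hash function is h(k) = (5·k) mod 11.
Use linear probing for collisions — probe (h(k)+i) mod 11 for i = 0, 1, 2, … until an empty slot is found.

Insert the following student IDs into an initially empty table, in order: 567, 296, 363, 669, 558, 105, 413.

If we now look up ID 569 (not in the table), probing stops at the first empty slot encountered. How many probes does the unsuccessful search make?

567: h=8 -> slot 8
296: h=6 -> slot 6
363: h=0 -> slot 0
669: h=1 -> slot 1
558: h=7 -> slot 7
105: h=8, probe 8,9 -> slot 9
413: h=8, probe 8,9,10 -> slot 10
Table: [363, 669, -, -, -, -, 296, 558, 567, 105, 413]
Lookup 569: h=7, probe 7,8,9,10,0,1,2 → slot 2 empty, not found.

7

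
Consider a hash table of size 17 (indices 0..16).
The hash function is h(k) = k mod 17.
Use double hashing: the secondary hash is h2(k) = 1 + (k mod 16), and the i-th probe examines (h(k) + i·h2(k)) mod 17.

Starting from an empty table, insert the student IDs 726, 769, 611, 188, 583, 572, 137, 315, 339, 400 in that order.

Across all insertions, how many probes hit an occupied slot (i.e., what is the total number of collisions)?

5

726: h=12 → slot 12
769: h=4 → slot 4
611: h=16 → slot 16
188: h=1 → slot 1
583: h=5 → slot 5
572: h=11 → slot 11
137: h=1, h2=10, probe 1,11,4,14 → slot 14
315: h=9 → slot 9
339: h=16, h2=4, probe 16,3 → slot 3
400: h=9, h2=1, probe 9,10 → slot 10
Table: [∅, 188, ∅, 339, 769, 583, ∅, ∅, ∅, 315, 400, 572, 726, ∅, 137, ∅, 611]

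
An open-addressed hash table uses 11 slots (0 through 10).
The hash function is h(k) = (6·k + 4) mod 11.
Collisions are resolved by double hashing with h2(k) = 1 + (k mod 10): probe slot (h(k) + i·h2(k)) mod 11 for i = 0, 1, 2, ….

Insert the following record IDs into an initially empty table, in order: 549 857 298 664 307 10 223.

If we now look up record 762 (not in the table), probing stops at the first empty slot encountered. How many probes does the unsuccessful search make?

549 hashes to 9; slot 9 is free => place at 9.
857 hashes to 9, h2=8; 9 taken => place at 6.
298 hashes to 10; slot 10 is free => place at 10.
664 hashes to 6, h2=5; 6 taken => place at 0.
307 hashes to 9, h2=8; 9,6 taken => place at 3.
10 hashes to 9, h2=1; 9,10,0 taken => place at 1.
223 hashes to 0, h2=4; 0 taken => place at 4.
Table: [664, 10, —, 307, 223, —, 857, —, —, 549, 298]
Lookup 762: h=0, h2=3, probe 0,3,6,9,1,4,7 → slot 7 empty, not found.

7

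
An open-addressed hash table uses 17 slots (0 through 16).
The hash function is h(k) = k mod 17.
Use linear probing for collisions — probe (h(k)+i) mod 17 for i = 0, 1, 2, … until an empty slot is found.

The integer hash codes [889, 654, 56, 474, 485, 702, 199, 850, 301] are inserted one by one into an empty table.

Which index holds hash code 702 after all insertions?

7

889: h=5 -> slot 5
654: h=8 -> slot 8
56: h=5, probe 5,6 -> slot 6
474: h=15 -> slot 15
485: h=9 -> slot 9
702: h=5, probe 5,6,7 -> slot 7
199: h=12 -> slot 12
850: h=0 -> slot 0
301: h=12, probe 12,13 -> slot 13
Table: [850, —, —, —, —, 889, 56, 702, 654, 485, —, —, 199, 301, —, 474, —]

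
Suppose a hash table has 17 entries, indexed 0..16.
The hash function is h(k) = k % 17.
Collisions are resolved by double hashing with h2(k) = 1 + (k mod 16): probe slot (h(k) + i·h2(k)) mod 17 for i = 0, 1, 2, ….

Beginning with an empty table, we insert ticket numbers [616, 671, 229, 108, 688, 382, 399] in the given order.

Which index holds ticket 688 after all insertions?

9

616: h=4 -> slot 4
671: h=8 -> slot 8
229: h=8, h2=6, probe 8,14 -> slot 14
108: h=6 -> slot 6
688: h=8, h2=1, probe 8,9 -> slot 9
382: h=8, h2=15, probe 8,6,4,2 -> slot 2
399: h=8, h2=16, probe 8,7 -> slot 7
Table: [_, _, 382, _, 616, _, 108, 399, 671, 688, _, _, _, _, 229, _, _]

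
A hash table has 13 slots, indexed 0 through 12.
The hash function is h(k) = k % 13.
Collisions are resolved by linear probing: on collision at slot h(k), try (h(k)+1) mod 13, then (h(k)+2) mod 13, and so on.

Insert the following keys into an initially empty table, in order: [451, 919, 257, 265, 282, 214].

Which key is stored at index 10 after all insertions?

919

451 hashes to 9; slot 9 is free => place at 9.
919 hashes to 9; 9 taken => place at 10.
257 hashes to 10; 10 taken => place at 11.
265 hashes to 5; slot 5 is free => place at 5.
282 hashes to 9; 9,10,11 taken => place at 12.
214 hashes to 6; slot 6 is free => place at 6.
Table: [—, —, —, —, —, 265, 214, —, —, 451, 919, 257, 282]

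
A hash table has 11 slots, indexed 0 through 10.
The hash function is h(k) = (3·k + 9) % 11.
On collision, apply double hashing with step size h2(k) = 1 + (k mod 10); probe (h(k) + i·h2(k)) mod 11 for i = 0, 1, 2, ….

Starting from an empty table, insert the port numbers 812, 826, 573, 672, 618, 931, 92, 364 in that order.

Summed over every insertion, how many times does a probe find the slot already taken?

812 hashes to 3; slot 3 is free → place at 3.
826 hashes to 1; slot 1 is free → place at 1.
573 hashes to 1, h2=4; 1 taken → place at 5.
672 hashes to 1, h2=3; 1 taken → place at 4.
618 hashes to 4, h2=9; 4 taken → place at 2.
931 hashes to 8; slot 8 is free → place at 8.
92 hashes to 10; slot 10 is free → place at 10.
364 hashes to 1, h2=5; 1 taken → place at 6.
Table: [-, 826, 618, 812, 672, 573, 364, -, 931, -, 92]

4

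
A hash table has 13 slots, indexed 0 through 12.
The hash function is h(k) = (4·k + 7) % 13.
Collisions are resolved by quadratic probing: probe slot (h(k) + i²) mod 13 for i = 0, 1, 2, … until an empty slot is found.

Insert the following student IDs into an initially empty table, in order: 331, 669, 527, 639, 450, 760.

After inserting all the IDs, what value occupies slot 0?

331: h=5 → slot 5
669: h=5, probe 5,6 → slot 6
527: h=9 → slot 9
639: h=2 → slot 2
450: h=0 → slot 0
760: h=5, probe 5,6,9,1 → slot 1
Table: [450, 760, 639, —, —, 331, 669, —, —, 527, —, —, —]

450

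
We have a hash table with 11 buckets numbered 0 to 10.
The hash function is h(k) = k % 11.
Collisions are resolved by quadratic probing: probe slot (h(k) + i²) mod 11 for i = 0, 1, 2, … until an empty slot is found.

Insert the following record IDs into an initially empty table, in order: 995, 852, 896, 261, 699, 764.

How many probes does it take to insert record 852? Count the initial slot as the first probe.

995 hashes to 5; slot 5 is free -> place at 5.
852 hashes to 5; 5 taken -> place at 6.
896 hashes to 5; 5,6 taken -> place at 9.
261 hashes to 8; slot 8 is free -> place at 8.
699 hashes to 6; 6 taken -> place at 7.
764 hashes to 5; 5,6,9 taken -> place at 3.
Table: [_, _, _, 764, _, 995, 852, 699, 261, 896, _]

2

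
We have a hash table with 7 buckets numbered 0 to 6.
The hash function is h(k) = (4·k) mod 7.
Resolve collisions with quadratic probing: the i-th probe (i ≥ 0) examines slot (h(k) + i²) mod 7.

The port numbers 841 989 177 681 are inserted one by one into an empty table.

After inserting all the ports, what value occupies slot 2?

177

841: h=4 -> slot 4
989: h=1 -> slot 1
177: h=1, probe 1,2 -> slot 2
681: h=1, probe 1,2,5 -> slot 5
Table: [—, 989, 177, —, 841, 681, —]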